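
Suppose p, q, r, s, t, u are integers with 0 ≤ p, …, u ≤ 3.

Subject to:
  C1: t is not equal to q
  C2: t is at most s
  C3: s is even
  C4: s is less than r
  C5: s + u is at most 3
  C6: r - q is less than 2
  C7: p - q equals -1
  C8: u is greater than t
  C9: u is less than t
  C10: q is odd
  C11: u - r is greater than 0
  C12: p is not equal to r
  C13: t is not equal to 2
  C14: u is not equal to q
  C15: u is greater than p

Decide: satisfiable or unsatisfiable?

Constraints 2, 4, 9, and 11 give s < r, r < u, u < t, t ≤ s. Chaining: s < r < u < t ≤ s, which forces s < s — impossible.

Unsatisfiable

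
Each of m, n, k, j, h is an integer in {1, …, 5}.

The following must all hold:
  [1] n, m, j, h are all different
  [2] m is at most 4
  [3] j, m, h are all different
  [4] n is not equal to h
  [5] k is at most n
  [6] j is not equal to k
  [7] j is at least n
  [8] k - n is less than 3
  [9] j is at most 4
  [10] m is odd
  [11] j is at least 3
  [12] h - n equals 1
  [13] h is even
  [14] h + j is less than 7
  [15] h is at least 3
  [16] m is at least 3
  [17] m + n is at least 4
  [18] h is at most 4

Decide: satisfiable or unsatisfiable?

Unsatisfiable

Constraints 2, 9, 11, 15, 16, and 18 confine each of j, m, h to the 2 values {3, 4}.
Constraint 3 requires all 3 of them to be distinct, but only 2 values are available — impossible by the pigeonhole principle.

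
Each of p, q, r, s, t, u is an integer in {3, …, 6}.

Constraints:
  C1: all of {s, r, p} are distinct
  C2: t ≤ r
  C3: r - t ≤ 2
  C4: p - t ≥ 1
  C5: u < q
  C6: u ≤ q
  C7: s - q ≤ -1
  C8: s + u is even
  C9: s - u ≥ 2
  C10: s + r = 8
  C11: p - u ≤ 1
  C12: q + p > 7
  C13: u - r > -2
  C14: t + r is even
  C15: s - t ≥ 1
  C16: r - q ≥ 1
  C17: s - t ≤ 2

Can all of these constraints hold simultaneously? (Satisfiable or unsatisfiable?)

Constraints 3, 4, 7, 9, 11, and 16 give t − r ≥ -2, r − q ≥ 1, q − s ≥ 1, s − u ≥ 2, u − p ≥ -1, p − t ≥ 1.
Adding all 6 inequalities: the left sides telescope to 0, and the right sides sum to (-2) + 1 + 1 + 2 + (-1) + 1 = 2. So 0 ≥ 2, which is false.

Unsatisfiable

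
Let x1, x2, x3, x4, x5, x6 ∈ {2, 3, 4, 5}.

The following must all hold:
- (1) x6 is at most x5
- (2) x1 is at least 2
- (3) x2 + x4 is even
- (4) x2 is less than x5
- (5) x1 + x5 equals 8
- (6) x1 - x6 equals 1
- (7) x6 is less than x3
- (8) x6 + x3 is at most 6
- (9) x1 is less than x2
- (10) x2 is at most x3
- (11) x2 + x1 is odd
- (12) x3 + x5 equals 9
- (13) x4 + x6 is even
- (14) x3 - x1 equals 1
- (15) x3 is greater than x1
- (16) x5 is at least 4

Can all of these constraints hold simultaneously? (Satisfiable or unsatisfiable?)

Satisfiable

Take x1 = 3, x2 = 4, x3 = 4, x4 = 2, x5 = 5, x6 = 2. Then constraint 5: x1 + x5 = 8; constraint 6: x1 - x6 = 1, and every other listed constraint is also met.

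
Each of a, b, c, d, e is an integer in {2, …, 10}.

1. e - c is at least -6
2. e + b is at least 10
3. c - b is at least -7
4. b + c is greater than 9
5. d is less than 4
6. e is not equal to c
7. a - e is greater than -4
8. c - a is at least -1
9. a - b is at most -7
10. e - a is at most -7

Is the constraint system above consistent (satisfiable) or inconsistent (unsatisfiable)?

Constraints 1, 3, 9, and 10 give c − b ≥ -7, b − a ≥ 7, a − e ≥ 7, e − c ≥ -6.
Adding all 4 inequalities: the left sides telescope to 0, and the right sides sum to (-7) + 7 + 7 + (-6) = 1. So 0 ≥ 1, which is false.

Unsatisfiable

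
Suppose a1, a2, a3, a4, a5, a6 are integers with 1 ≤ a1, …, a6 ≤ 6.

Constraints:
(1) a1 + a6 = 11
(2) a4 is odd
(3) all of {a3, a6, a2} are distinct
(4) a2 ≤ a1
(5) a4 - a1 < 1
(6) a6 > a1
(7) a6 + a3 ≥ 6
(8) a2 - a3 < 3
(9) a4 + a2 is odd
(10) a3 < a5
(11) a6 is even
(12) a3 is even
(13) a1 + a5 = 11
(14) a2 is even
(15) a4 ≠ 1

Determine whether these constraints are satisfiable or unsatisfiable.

Take a1 = 5, a2 = 4, a3 = 2, a4 = 3, a5 = 6, a6 = 6. Then constraint 1: a1 + a6 = 11; constraint 5: a4 - a1 = -2, and every other listed constraint is also met.

Satisfiable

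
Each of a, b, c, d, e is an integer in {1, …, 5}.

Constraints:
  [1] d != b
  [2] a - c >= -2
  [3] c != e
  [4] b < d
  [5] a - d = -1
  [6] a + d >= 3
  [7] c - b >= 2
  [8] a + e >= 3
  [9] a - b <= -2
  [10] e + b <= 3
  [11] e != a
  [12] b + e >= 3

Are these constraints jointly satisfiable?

Unsatisfiable

Constraints 2, 7, and 9 give a − c ≥ -2, c − b ≥ 2, b − a ≥ 2.
Adding all 3 inequalities: the left sides telescope to 0, and the right sides sum to (-2) + 2 + 2 = 2. So 0 ≥ 2, which is false.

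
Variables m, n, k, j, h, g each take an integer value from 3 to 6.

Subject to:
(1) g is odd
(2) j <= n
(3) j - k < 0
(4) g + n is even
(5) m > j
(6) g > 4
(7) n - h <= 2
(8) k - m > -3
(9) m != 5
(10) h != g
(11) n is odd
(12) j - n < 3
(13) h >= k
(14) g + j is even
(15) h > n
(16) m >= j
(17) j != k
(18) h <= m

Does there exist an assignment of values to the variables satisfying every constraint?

Try m = 6, n = 5, k = 6, j = 5, h = 6, g = 5.
Check constraint 3: j - k = -1; constraint 7: n - h = -1; constraint 8: k - m = 0. The remaining constraints are straightforward to verify.

Satisfiable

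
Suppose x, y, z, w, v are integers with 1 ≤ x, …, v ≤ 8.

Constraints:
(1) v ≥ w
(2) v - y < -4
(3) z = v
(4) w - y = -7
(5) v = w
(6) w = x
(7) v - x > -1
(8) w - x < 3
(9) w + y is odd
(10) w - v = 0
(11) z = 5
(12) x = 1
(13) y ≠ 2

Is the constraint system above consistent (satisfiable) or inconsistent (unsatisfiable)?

Unsatisfiable

Constraint 11 fixes z = 5 and constraint 12 fixes x = 1. Constraints 3, 5, and 6 give z = v = w = x, so z = x. But 5 ≠ 1 — contradiction.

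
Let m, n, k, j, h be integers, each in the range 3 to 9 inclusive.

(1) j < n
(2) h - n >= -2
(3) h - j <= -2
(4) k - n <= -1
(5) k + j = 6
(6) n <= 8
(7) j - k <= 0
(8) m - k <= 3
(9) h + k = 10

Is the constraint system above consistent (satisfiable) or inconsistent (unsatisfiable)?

Unsatisfiable

Constraints 2, 3, 4, and 7 give k − j ≥ 0, j − h ≥ 2, h − n ≥ -2, n − k ≥ 1.
Adding all 4 inequalities: the left sides telescope to 0, and the right sides sum to 0 + 2 + (-2) + 1 = 1. So 0 ≥ 1, which is false.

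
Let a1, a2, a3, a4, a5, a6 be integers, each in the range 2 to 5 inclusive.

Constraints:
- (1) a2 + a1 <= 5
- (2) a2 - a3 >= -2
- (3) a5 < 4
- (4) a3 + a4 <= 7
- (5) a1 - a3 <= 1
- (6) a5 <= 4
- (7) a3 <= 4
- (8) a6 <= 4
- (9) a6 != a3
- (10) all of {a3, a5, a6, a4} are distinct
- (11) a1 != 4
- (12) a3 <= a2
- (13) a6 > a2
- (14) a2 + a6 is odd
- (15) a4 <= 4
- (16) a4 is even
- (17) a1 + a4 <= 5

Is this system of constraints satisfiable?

Unsatisfiable

Constraints 6, 7, 8, and 15 confine each of a3, a5, a6, a4 to the 3 values {2, …, 4} (the domain already gives each ≥ 2).
Constraint 10 requires all 4 of them to be distinct, but only 3 values are available — impossible by the pigeonhole principle.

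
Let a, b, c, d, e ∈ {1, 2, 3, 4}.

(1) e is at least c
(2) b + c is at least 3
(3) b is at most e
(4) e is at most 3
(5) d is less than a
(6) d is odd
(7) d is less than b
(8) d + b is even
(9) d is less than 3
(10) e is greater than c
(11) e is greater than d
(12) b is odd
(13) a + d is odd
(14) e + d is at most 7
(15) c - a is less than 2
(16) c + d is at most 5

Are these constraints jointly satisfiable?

The assignment a = 2, b = 3, c = 1, d = 1, e = 3 works:
  constraint 2 holds since b + c = 4.
  constraint 14 holds since e + d = 4.
The rest check out directly.

Satisfiable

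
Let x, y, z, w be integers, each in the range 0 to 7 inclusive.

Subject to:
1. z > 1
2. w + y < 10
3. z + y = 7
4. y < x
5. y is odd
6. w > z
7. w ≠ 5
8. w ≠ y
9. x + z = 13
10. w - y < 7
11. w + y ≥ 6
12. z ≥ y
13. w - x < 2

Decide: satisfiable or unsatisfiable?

Try x = 7, y = 1, z = 6, w = 7.
Check constraint 2: w + y = 8; constraint 3: z + y = 7; constraint 9: x + z = 13. The remaining constraints are straightforward to verify.

Satisfiable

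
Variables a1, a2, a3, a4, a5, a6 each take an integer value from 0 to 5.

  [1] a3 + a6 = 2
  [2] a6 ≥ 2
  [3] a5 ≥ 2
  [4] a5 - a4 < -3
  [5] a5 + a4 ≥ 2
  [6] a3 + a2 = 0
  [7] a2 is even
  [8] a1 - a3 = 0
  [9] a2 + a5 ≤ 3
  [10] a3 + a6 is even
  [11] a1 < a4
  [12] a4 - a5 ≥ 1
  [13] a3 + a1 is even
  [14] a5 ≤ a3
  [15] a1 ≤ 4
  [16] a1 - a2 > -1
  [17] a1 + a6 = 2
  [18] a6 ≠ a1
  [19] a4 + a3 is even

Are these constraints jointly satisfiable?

From constraints 3 and 14: a3 ≥ a5 ≥ 2. From constraint 2: a6 ≥ 2. Hence a3 + a6 ≥ 4. But constraint 1 requires a3 + a6 = 2, and 2 < 4. Contradiction.

Unsatisfiable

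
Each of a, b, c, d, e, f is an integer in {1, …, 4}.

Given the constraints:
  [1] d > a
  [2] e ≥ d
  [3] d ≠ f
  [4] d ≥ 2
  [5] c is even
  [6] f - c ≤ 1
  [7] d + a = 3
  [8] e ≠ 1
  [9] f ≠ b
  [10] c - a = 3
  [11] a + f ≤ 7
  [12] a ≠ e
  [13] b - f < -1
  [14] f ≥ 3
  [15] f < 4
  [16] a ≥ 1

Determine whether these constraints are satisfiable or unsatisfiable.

The assignment a = 1, b = 1, c = 4, d = 2, e = 4, f = 3 works:
  constraint 6 holds since f - c = -1.
  constraint 7 holds since d + a = 3.
The rest check out directly.

Satisfiable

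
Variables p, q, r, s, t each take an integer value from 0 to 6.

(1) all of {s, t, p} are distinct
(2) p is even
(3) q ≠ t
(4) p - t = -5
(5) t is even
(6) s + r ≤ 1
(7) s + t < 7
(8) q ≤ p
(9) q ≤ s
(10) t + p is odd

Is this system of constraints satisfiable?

Constraint 5 makes t even and constraint 2 makes p even, so t + p must be even. Constraint 10 says t + p is odd — contradiction.

Unsatisfiable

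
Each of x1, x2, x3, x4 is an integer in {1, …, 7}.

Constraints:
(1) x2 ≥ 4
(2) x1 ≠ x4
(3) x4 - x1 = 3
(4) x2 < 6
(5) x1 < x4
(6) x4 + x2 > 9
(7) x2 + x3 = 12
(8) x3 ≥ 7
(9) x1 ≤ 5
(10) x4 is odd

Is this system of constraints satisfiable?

Satisfiable

Take x1 = 2, x2 = 5, x3 = 7, x4 = 5. Then constraint 3: x4 - x1 = 3; constraint 6: x4 + x2 = 10; constraint 7: x2 + x3 = 12, and every other listed constraint is also met.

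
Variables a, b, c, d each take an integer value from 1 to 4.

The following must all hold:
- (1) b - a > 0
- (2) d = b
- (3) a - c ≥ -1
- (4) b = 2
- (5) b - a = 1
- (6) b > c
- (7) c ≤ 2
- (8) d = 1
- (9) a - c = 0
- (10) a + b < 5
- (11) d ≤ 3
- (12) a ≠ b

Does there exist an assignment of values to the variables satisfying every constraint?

Constraint 8 fixes d = 1 and constraint 4 fixes b = 2, but constraint 2 requires d = b. Since 1 ≠ 2, contradiction.

Unsatisfiable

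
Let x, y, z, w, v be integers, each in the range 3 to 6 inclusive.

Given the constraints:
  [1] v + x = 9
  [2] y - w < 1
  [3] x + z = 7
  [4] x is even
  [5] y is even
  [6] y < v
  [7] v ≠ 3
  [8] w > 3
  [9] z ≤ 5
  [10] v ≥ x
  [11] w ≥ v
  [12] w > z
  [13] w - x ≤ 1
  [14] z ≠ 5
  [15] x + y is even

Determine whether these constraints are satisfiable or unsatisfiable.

Satisfiable

Try x = 4, y = 4, z = 3, w = 5, v = 5.
Check constraint 1: v + x = 9; constraint 2: y - w = -1. The remaining constraints are straightforward to verify.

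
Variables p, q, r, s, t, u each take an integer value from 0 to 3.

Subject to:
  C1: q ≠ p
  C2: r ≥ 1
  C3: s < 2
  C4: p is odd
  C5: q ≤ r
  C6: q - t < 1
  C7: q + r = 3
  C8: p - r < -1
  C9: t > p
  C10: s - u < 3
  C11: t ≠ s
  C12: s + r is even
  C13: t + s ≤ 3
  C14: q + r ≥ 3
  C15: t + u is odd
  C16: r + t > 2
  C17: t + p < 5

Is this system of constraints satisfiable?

Try p = 1, q = 0, r = 3, s = 1, t = 2, u = 1.
Check constraint 6: q - t = -2; constraint 7: q + r = 3. The remaining constraints are straightforward to verify.

Satisfiable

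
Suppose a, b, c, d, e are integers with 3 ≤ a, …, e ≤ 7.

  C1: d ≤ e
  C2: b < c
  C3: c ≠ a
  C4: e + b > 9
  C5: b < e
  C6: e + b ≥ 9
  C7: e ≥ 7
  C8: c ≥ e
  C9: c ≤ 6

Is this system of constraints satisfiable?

From constraints 7 and 8: c ≥ e and e ≥ 7, so c ≥ 7. From constraint 9: c ≤ 6. But 6 < 7, so no value of c works.

Unsatisfiable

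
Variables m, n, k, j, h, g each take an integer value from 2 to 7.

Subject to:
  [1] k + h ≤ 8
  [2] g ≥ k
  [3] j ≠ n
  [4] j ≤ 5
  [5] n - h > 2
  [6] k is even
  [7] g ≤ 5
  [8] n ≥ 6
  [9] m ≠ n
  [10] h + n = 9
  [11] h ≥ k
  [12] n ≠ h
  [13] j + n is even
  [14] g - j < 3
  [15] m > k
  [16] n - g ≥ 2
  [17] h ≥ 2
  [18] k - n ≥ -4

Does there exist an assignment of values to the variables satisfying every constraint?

The assignment m = 5, n = 6, k = 2, j = 2, h = 3, g = 2 works:
  constraint 1 holds since k + h = 5.
  constraint 5 holds since n - h = 3.
The rest check out directly.

Satisfiable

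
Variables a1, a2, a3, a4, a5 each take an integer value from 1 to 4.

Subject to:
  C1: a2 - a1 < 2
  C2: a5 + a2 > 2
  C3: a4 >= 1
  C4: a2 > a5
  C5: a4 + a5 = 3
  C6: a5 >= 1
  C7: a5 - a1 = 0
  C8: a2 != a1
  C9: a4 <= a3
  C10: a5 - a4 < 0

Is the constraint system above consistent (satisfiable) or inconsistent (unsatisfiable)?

One satisfying assignment is a1 = 1, a2 = 2, a3 = 3, a4 = 2, a5 = 1.
For the less obvious constraints — constraint 1: a2 - a1 = 1; constraint 2: a5 + a2 = 3; constraint 5: a4 + a5 = 3 — and the others hold by inspection.

Satisfiable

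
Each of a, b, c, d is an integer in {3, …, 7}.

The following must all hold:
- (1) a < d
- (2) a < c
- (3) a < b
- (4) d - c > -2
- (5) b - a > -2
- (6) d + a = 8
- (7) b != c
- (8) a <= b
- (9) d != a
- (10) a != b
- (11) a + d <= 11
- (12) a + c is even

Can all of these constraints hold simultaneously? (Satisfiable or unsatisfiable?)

Setting (a, b, c, d) = (3, 4, 5, 5) satisfies everything: constraint 4: d - c = 0; constraint 5: b - a = 1; constraint 6: d + a = 8, and the others follow.

Satisfiable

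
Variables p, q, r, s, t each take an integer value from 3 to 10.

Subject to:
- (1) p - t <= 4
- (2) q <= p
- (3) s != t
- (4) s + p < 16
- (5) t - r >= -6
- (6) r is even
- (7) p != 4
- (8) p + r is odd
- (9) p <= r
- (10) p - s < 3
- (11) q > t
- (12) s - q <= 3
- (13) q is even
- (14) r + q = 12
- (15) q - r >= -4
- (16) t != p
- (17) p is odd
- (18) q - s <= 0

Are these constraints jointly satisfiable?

Try p = 7, q = 4, r = 8, s = 6, t = 3.
Check constraint 1: p - t = 4; constraint 4: s + p = 13; constraint 5: t - r = -5. The remaining constraints are straightforward to verify.

Satisfiable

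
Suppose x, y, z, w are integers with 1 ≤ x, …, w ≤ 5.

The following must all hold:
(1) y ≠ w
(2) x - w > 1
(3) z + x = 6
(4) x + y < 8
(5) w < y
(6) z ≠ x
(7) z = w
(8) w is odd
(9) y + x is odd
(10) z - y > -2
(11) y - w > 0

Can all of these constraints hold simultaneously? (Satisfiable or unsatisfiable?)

The assignment x = 5, y = 2, z = 1, w = 1 works:
  constraint 2 holds since x - w = 4.
  constraint 3 holds since z + x = 6.
The rest check out directly.

Satisfiable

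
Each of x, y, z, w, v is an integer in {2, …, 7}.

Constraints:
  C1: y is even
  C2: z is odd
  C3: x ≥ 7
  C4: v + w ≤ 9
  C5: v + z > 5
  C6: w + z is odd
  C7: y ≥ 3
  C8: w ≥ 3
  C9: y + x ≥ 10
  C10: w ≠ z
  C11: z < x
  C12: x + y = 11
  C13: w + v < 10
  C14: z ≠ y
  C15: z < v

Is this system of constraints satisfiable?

Setting (x, y, z, w, v) = (7, 4, 3, 4, 4) satisfies everything: constraint 4: v + w = 8; constraint 5: v + z = 7; constraint 9: y + x = 11, and the others follow.

Satisfiable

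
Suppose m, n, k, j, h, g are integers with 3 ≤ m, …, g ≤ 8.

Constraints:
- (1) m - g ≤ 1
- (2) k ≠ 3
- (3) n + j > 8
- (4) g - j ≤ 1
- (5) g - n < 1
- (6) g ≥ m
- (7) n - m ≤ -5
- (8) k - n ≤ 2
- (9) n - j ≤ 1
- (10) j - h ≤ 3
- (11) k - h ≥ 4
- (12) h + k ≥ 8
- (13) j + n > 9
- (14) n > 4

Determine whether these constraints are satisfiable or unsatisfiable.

Unsatisfiable

Constraints 1, 4, 7, 8, 10, and 11 give n − k ≥ -2, k − h ≥ 4, h − j ≥ -3, j − g ≥ -1, g − m ≥ -1, m − n ≥ 5.
Adding all 6 inequalities: the left sides telescope to 0, and the right sides sum to (-2) + 4 + (-3) + (-1) + (-1) + 5 = 2. So 0 ≥ 2, which is false.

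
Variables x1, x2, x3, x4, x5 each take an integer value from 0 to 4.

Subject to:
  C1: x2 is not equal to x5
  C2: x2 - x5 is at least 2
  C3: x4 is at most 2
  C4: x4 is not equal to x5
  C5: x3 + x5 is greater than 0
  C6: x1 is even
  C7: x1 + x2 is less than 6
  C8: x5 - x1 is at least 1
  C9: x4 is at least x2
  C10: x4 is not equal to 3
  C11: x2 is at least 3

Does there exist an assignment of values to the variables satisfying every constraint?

Unsatisfiable

From constraints 9 and 11: x4 ≥ x2 and x2 ≥ 3, so x4 ≥ 3. From constraint 3: x4 ≤ 2. But 2 < 3, so no value of x4 works.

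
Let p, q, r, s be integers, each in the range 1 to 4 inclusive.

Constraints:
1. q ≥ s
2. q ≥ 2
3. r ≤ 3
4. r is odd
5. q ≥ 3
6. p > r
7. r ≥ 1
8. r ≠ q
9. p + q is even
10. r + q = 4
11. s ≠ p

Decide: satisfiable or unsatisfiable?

Satisfiable

Try p = 3, q = 3, r = 1, s = 1.
Check constraint 4: r = 1 is odd; constraint 10: r + q = 4. The remaining constraints are straightforward to verify.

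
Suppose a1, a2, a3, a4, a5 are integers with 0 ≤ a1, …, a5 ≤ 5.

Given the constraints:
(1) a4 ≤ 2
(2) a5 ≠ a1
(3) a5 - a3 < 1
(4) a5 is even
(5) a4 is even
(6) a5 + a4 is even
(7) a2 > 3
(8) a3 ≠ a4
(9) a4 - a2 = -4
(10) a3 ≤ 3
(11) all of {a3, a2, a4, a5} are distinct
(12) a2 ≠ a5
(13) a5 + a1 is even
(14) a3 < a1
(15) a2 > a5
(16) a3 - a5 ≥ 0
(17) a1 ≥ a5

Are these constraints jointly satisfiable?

Satisfiable

Try a1 = 4, a2 = 4, a3 = 3, a4 = 0, a5 = 2.
Check constraint 3: a5 - a3 = -1; constraint 9: a4 - a2 = -4. The remaining constraints are straightforward to verify.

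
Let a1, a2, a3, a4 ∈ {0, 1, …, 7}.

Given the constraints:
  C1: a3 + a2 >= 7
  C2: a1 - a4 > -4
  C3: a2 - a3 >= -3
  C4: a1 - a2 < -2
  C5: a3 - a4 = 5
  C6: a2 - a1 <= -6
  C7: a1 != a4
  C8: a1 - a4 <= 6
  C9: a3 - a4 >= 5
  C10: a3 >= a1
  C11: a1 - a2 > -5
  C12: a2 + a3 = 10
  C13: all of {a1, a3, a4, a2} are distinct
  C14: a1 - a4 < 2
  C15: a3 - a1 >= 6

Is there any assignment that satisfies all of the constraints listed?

Constraints 3, 6, 8, and 9 give a3 − a4 ≥ 5, a4 − a1 ≥ -6, a1 − a2 ≥ 6, a2 − a3 ≥ -3.
Adding all 4 inequalities: the left sides telescope to 0, and the right sides sum to 5 + (-6) + 6 + (-3) = 2. So 0 ≥ 2, which is false.

Unsatisfiable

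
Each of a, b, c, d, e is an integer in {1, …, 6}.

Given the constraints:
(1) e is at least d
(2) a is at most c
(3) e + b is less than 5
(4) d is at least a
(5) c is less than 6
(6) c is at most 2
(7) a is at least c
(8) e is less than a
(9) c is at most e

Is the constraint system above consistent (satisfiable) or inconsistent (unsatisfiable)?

Unsatisfiable

Constraints 2, 8, and 9 give e < a, a ≤ c, c ≤ e. Chaining: e < a ≤ c ≤ e, which forces e < e — impossible.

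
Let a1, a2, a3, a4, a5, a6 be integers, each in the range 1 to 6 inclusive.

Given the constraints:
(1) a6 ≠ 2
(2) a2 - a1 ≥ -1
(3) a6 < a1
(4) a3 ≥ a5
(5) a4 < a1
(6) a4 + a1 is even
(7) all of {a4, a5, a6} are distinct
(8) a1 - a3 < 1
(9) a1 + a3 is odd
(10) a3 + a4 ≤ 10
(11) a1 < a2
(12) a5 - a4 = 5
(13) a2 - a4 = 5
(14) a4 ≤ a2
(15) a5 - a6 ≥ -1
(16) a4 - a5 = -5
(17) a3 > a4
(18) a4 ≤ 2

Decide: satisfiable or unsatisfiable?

Satisfiable

Try a1 = 5, a2 = 6, a3 = 6, a4 = 1, a5 = 6, a6 = 4.
Check constraint 2: a2 - a1 = 1; constraint 8: a1 - a3 = -1; constraint 10: a3 + a4 = 7. The remaining constraints are straightforward to verify.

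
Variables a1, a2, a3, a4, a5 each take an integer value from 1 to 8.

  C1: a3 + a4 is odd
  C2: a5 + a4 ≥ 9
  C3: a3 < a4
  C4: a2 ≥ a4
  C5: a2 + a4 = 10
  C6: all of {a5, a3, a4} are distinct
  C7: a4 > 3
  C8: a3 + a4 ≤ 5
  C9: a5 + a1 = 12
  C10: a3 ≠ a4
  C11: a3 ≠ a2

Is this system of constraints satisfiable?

Satisfiable

Try a1 = 6, a2 = 6, a3 = 1, a4 = 4, a5 = 6.
Check constraint 2: a5 + a4 = 10; constraint 5: a2 + a4 = 10. The remaining constraints are straightforward to verify.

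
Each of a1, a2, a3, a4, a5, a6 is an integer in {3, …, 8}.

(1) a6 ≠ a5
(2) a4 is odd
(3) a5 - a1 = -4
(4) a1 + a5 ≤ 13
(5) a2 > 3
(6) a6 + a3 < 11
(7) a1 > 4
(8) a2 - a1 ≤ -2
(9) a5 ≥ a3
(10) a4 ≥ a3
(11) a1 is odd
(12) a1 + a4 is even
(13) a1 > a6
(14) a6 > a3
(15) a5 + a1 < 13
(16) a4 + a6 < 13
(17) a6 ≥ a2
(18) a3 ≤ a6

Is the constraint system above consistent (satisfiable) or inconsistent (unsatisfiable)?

Satisfiable

The assignment a1 = 7, a2 = 5, a3 = 3, a4 = 7, a5 = 3, a6 = 5 works:
  constraint 3 holds since a5 - a1 = -4.
  constraint 4 holds since a1 + a5 = 10.
The rest check out directly.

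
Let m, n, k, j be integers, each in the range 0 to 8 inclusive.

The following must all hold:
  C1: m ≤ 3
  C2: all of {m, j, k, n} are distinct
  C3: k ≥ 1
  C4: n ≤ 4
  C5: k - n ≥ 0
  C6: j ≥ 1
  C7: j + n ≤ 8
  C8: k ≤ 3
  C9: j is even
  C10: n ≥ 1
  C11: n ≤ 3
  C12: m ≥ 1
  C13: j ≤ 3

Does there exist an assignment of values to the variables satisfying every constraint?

Constraints 1, 3, 6, 8, 10, 11, 12, and 13 confine each of m, j, k, n to the 3 values {1, …, 3}.
Constraint 2 requires all 4 of them to be distinct, but only 3 values are available — impossible by the pigeonhole principle.

Unsatisfiable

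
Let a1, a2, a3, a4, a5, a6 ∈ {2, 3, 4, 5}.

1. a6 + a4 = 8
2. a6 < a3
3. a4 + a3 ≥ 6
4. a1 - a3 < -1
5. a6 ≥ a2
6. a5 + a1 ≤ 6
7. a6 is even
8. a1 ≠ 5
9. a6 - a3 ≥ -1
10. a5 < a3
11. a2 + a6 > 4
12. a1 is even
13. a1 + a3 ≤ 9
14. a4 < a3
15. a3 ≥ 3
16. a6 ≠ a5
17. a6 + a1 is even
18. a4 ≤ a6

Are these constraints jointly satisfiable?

Satisfiable

The assignment a1 = 2, a2 = 2, a3 = 5, a4 = 4, a5 = 2, a6 = 4 works:
  constraint 1 holds since a6 + a4 = 8.
  constraint 3 holds since a4 + a3 = 9.
  constraint 4 holds since a1 - a3 = -3.
The rest check out directly.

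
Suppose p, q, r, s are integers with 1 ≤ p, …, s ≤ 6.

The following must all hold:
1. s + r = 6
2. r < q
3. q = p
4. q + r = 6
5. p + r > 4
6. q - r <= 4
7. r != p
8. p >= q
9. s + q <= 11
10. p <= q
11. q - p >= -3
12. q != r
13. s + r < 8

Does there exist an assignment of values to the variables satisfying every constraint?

Satisfiable

One satisfying assignment is p = 5, q = 5, r = 1, s = 5.
For the less obvious constraints — constraint 1: s + r = 6; constraint 4: q + r = 6 — and the others hold by inspection.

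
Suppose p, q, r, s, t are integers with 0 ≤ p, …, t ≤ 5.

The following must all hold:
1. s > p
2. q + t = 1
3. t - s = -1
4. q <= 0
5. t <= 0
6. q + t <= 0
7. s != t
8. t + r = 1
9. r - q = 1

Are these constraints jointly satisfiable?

Unsatisfiable

From constraint 4: q ≤ 0. From constraint 5: t ≤ 0. Hence q + t ≤ 0. But constraint 2 requires q + t = 1, and 1 > 0. Contradiction.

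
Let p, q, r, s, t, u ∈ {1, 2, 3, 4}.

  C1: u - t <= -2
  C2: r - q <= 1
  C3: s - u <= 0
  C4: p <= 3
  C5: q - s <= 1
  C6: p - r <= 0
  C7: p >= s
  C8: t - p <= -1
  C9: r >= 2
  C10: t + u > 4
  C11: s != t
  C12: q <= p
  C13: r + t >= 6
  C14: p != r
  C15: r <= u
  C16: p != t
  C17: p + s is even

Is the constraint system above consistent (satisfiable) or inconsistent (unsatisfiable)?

Unsatisfiable

Constraints 1, 2, 3, 5, 6, and 8 give s − q ≥ -1, q − r ≥ -1, r − p ≥ 0, p − t ≥ 1, t − u ≥ 2, u − s ≥ 0.
Adding all 6 inequalities: the left sides telescope to 0, and the right sides sum to (-1) + (-1) + 0 + 1 + 2 + 0 = 1. So 0 ≥ 1, which is false.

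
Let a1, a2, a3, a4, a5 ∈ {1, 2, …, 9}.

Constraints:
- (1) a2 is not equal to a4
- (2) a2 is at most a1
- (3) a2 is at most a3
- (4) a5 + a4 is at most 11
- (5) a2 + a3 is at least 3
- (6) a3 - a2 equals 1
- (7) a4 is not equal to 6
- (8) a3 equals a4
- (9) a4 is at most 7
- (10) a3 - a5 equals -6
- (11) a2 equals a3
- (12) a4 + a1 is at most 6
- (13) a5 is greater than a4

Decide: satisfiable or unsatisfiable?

From constraints 8 and 11, a2 = a3 = a4, so a2 = a4. But constraint 1 says a2 ≠ a4. Contradiction.

Unsatisfiable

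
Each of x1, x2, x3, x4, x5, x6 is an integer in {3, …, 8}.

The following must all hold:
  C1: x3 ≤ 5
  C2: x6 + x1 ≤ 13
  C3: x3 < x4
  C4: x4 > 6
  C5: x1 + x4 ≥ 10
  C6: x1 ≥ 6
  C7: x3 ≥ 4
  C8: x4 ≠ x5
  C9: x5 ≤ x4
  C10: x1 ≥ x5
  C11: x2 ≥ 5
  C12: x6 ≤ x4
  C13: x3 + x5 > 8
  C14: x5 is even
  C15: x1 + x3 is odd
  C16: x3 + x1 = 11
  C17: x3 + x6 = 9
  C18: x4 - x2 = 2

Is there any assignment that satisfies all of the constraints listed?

Setting (x1, x2, x3, x4, x5, x6) = (6, 5, 5, 7, 6, 4) satisfies everything: constraint 2: x6 + x1 = 10; constraint 5: x1 + x4 = 13; constraint 13: x3 + x5 = 11, and the others follow.

Satisfiable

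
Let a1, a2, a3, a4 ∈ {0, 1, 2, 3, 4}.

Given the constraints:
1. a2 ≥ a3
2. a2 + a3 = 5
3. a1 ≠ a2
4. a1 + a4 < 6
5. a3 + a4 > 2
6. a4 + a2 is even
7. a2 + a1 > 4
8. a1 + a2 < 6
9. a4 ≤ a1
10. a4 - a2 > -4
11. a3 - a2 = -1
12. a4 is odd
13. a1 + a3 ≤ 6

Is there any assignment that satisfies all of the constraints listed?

Satisfiable

The assignment a1 = 2, a2 = 3, a3 = 2, a4 = 1 works:
  constraint 2 holds since a2 + a3 = 5.
  constraint 4 holds since a1 + a4 = 3.
  constraint 5 holds since a3 + a4 = 3.
The rest check out directly.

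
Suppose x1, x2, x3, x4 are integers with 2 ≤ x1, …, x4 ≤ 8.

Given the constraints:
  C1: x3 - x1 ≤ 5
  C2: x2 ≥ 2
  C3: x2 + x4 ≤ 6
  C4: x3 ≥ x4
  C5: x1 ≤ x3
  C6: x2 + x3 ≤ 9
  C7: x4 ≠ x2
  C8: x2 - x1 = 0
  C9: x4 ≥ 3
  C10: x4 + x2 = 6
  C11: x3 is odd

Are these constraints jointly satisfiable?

Take x1 = 2, x2 = 2, x3 = 7, x4 = 4. Then constraint 1: x3 - x1 = 5; constraint 3: x2 + x4 = 6, and every other listed constraint is also met.

Satisfiable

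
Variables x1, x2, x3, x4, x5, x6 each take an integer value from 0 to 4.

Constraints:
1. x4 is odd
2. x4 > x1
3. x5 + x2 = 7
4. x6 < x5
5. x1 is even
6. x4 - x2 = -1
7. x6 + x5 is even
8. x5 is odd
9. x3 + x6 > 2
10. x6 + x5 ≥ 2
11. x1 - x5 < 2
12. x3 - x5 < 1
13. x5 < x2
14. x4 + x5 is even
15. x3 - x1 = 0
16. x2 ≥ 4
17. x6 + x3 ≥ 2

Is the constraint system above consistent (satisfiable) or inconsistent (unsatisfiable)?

Satisfiable

Setting (x1, x2, x3, x4, x5, x6) = (2, 4, 2, 3, 3, 1) satisfies everything: constraint 3: x5 + x2 = 7; constraint 6: x4 - x2 = -1, and the others follow.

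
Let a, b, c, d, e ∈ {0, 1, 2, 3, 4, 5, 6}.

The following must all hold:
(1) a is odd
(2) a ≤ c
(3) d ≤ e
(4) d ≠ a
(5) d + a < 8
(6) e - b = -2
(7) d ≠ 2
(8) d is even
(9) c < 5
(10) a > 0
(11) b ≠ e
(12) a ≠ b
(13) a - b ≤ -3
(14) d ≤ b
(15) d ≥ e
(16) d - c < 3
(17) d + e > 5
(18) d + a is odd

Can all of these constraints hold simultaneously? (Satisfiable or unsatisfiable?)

Satisfiable

Take a = 1, b = 6, c = 4, d = 4, e = 4. Then constraint 5: d + a = 5; constraint 6: e - b = -2, and every other listed constraint is also met.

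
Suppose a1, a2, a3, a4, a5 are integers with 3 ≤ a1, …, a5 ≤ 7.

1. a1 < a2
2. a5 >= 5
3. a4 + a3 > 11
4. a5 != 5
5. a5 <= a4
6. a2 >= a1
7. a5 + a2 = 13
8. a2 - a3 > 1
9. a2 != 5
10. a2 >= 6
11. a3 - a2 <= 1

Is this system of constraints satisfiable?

Satisfiable

Take a1 = 5, a2 = 7, a3 = 5, a4 = 7, a5 = 6. Then constraint 3: a4 + a3 = 12; constraint 7: a5 + a2 = 13, and every other listed constraint is also met.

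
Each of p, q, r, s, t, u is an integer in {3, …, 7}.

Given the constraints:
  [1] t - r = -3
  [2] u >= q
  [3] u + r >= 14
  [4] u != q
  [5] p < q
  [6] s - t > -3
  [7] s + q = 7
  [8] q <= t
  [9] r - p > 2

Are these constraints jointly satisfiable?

Try p = 3, q = 4, r = 7, s = 3, t = 4, u = 7.
Check constraint 1: t - r = -3; constraint 3: u + r = 14. The remaining constraints are straightforward to verify.

Satisfiable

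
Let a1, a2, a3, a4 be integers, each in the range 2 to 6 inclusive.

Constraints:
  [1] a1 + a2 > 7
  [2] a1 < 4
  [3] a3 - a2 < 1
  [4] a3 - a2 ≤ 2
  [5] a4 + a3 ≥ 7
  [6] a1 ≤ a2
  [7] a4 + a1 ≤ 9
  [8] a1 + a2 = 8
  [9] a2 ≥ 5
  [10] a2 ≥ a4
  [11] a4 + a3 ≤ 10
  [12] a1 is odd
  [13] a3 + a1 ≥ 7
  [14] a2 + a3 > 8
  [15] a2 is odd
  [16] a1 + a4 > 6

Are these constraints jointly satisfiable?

Satisfiable

Try a1 = 3, a2 = 5, a3 = 5, a4 = 5.
Check constraint 1: a1 + a2 = 8; constraint 3: a3 - a2 = 0; constraint 4: a3 - a2 = 0. The remaining constraints are straightforward to verify.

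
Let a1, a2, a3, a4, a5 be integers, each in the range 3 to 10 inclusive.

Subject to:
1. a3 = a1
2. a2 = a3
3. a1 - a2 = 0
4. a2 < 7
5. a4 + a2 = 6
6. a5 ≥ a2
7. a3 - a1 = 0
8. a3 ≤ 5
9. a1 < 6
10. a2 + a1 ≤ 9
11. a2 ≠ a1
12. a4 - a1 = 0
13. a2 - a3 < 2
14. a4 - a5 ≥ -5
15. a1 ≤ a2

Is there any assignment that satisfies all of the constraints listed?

Unsatisfiable

From constraints 1 and 2, a2 = a3 = a1, so a2 = a1. But constraint 11 says a2 ≠ a1. Contradiction.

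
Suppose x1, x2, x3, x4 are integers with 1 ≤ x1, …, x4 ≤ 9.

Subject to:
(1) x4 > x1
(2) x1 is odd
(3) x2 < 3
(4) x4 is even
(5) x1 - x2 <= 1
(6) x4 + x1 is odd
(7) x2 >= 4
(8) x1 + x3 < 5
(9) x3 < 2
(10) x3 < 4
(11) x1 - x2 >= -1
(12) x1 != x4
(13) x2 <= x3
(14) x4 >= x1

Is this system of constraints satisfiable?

Unsatisfiable

From constraints 7 and 13: x3 ≥ x2 and x2 ≥ 4, so x3 ≥ 4. From constraint 10: x3 ≤ 3. But 3 < 4, so no value of x3 works.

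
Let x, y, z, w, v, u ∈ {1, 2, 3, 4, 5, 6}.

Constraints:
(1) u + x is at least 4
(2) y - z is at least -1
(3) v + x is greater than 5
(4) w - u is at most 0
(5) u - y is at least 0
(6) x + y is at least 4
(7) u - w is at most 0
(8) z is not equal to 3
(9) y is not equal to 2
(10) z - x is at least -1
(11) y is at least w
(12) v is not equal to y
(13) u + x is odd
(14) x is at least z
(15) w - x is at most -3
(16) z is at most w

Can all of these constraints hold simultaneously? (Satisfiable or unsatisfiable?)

Unsatisfiable

Constraints 2, 5, 7, 10, and 15 give u − y ≥ 0, y − z ≥ -1, z − x ≥ -1, x − w ≥ 3, w − u ≥ 0.
Adding all 5 inequalities: the left sides telescope to 0, and the right sides sum to 0 + (-1) + (-1) + 3 + 0 = 1. So 0 ≥ 1, which is false.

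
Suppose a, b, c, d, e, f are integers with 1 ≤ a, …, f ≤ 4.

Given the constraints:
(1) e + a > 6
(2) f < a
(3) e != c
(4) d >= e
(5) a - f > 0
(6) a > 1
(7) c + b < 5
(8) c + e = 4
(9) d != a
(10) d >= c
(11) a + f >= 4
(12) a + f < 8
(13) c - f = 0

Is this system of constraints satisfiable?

The assignment a = 4, b = 2, c = 1, d = 3, e = 3, f = 1 works:
  constraint 1 holds since e + a = 7.
  constraint 5 holds since a - f = 3.
  constraint 7 holds since c + b = 3.
The rest check out directly.

Satisfiable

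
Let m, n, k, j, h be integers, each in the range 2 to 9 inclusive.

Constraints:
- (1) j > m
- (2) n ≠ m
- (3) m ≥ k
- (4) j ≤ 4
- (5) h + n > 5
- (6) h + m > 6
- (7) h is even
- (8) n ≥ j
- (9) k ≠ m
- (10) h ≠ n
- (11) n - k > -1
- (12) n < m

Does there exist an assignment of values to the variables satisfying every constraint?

Constraints 1, 8, and 12 give j ≤ n, n < m, m < j. Chaining: j ≤ n < m < j, which forces j < j — impossible.

Unsatisfiable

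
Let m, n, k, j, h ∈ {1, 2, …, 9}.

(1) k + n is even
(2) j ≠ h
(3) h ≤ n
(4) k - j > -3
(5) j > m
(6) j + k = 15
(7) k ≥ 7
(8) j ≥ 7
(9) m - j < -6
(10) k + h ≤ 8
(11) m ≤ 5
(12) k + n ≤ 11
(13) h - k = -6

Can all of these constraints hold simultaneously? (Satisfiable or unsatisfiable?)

Take m = 1, n = 1, k = 7, j = 8, h = 1. Then constraint 4: k - j = -1; constraint 6: j + k = 15, and every other listed constraint is also met.

Satisfiable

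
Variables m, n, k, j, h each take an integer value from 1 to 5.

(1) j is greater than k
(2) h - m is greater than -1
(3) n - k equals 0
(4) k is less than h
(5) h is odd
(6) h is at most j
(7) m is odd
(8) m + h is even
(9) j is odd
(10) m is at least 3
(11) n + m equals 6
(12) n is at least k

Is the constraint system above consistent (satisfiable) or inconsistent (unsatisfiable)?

Satisfiable

Try m = 5, n = 1, k = 1, j = 5, h = 5.
Check constraint 2: h - m = 0; constraint 3: n - k = 0; constraint 11: n + m = 6. The remaining constraints are straightforward to verify.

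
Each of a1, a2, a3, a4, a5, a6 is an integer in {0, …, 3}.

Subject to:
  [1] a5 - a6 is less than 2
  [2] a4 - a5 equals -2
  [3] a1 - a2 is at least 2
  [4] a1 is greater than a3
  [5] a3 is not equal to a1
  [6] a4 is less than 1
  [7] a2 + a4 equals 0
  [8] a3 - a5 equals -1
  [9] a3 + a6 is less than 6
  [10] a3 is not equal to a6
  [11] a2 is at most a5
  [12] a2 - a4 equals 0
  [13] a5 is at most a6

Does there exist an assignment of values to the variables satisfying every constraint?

Satisfiable

Try a1 = 2, a2 = 0, a3 = 1, a4 = 0, a5 = 2, a6 = 2.
Check constraint 1: a5 - a6 = 0; constraint 2: a4 - a5 = -2; constraint 3: a1 - a2 = 2. The remaining constraints are straightforward to verify.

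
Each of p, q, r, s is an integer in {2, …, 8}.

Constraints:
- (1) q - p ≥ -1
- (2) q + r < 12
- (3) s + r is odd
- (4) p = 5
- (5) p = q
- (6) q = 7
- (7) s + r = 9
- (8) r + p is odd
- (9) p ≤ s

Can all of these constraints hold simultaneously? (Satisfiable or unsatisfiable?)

Constraint 4 fixes p = 5 and constraint 6 fixes q = 7, but constraint 5 requires p = q. Since 5 ≠ 7, contradiction.

Unsatisfiable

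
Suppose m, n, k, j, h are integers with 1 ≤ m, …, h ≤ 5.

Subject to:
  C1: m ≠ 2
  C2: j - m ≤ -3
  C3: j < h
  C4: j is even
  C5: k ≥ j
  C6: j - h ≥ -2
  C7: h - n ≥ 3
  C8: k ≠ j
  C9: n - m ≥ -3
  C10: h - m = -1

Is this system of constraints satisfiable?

Unsatisfiable

Constraints 2, 6, 7, and 9 give h − n ≥ 3, n − m ≥ -3, m − j ≥ 3, j − h ≥ -2.
Adding all 4 inequalities: the left sides telescope to 0, and the right sides sum to 3 + (-3) + 3 + (-2) = 1. So 0 ≥ 1, which is false.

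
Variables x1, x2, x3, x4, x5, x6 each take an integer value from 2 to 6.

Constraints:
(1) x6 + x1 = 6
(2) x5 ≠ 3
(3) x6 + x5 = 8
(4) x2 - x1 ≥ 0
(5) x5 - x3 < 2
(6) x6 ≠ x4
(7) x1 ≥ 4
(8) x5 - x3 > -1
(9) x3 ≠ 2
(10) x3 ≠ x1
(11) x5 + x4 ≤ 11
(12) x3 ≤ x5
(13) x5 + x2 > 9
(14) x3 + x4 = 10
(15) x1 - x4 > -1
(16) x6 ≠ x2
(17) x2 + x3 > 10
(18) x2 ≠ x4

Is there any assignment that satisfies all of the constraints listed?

Setting (x1, x2, x3, x4, x5, x6) = (4, 5, 6, 4, 6, 2) satisfies everything: constraint 1: x6 + x1 = 6; constraint 3: x6 + x5 = 8; constraint 4: x2 - x1 = 1, and the others follow.

Satisfiable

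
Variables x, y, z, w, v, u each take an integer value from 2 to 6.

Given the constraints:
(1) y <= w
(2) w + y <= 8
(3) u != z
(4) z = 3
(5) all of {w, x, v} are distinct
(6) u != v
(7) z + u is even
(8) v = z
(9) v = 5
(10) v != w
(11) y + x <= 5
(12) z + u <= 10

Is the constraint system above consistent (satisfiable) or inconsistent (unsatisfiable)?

Constraint 9 fixes v = 5 and constraint 4 fixes z = 3, but constraint 8 requires v = z. Since 5 ≠ 3, contradiction.

Unsatisfiable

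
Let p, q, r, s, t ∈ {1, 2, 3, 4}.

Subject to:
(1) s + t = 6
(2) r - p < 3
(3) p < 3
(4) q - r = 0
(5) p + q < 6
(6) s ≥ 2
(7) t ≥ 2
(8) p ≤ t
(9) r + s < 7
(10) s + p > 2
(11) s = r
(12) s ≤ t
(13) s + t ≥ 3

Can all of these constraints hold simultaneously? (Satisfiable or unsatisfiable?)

Setting (p, q, r, s, t) = (2, 3, 3, 3, 3) satisfies everything: constraint 1: s + t = 6; constraint 2: r - p = 1; constraint 4: q - r = 0, and the others follow.

Satisfiable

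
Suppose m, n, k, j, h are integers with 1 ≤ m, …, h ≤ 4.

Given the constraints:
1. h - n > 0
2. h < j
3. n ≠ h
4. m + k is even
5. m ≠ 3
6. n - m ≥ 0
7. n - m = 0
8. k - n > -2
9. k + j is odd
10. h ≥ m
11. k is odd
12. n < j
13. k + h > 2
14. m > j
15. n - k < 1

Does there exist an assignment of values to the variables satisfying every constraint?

Constraints 1, 2, 6, and 14 give h < j, j < m, m ≤ n, n < h. Chaining: h < j < m ≤ n < h, which forces h < h — impossible.

Unsatisfiable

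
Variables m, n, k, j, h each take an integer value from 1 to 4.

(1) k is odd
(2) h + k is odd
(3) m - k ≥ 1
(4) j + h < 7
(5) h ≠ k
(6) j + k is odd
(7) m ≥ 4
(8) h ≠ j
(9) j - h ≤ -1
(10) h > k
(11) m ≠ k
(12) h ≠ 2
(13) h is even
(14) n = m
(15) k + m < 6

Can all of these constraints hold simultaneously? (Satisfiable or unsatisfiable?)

The assignment m = 4, n = 4, k = 1, j = 2, h = 4 works:
  constraint 3 holds since m - k = 3.
  constraint 4 holds since j + h = 6.
  constraint 9 holds since j - h = -2.
The rest check out directly.

Satisfiable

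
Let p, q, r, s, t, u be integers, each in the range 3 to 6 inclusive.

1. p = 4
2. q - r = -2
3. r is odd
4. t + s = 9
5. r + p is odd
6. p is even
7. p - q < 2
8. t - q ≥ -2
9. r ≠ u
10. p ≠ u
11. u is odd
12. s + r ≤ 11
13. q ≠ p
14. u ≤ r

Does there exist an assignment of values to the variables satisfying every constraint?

Satisfiable

The assignment p = 4, q = 3, r = 5, s = 5, t = 4, u = 3 works:
  constraint 2 holds since q - r = -2.
  constraint 4 holds since t + s = 9.
  constraint 7 holds since p - q = 1.
The rest check out directly.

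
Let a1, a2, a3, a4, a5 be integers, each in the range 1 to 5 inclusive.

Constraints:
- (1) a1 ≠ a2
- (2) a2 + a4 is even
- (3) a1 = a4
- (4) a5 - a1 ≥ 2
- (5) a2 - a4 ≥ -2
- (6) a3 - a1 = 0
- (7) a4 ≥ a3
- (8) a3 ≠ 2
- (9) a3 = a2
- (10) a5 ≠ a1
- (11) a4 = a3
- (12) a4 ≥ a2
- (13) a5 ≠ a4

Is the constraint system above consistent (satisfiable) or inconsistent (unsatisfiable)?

Unsatisfiable

From constraints 3, 9, and 11, a1 = a4 = a3 = a2, so a1 = a2. But constraint 1 says a1 ≠ a2. Contradiction.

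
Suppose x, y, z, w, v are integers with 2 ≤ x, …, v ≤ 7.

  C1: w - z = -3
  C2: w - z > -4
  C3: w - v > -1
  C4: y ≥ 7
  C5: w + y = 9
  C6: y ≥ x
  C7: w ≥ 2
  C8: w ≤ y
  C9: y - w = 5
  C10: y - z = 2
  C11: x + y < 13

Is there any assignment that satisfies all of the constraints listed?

Satisfiable

Try x = 3, y = 7, z = 5, w = 2, v = 2.
Check constraint 1: w - z = -3; constraint 2: w - z = -3. The remaining constraints are straightforward to verify.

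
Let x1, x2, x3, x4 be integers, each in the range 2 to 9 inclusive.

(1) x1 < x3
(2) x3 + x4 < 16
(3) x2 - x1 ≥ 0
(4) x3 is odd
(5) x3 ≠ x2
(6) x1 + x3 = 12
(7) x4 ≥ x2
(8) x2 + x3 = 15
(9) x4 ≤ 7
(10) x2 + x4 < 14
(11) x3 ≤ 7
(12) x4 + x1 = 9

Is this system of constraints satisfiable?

Unsatisfiable

From constraints 7 and 9: x2 ≤ x4 ≤ 7. From constraint 11: x3 ≤ 7. Hence x2 + x3 ≤ 14. But constraint 8 requires x2 + x3 = 15, and 15 > 14. Contradiction.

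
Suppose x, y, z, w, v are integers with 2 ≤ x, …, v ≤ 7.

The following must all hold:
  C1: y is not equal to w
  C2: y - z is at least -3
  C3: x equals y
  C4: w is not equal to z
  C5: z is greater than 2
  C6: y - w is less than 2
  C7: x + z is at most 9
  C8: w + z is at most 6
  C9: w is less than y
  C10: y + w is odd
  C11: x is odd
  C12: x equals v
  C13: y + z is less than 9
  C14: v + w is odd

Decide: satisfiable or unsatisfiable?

Satisfiable

Setting (x, y, z, w, v) = (3, 3, 3, 2, 3) satisfies everything: constraint 2: y - z = 0; constraint 6: y - w = 1, and the others follow.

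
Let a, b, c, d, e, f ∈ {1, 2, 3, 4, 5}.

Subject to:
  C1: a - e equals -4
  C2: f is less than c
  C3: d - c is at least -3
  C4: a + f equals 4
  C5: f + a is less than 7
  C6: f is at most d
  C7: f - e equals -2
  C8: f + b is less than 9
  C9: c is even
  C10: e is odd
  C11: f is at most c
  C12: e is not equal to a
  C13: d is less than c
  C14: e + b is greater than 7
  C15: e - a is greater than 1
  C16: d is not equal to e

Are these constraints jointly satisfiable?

The assignment a = 1, b = 4, c = 4, d = 3, e = 5, f = 3 works:
  constraint 1 holds since a - e = -4.
  constraint 3 holds since d - c = -1.
The rest check out directly.

Satisfiable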